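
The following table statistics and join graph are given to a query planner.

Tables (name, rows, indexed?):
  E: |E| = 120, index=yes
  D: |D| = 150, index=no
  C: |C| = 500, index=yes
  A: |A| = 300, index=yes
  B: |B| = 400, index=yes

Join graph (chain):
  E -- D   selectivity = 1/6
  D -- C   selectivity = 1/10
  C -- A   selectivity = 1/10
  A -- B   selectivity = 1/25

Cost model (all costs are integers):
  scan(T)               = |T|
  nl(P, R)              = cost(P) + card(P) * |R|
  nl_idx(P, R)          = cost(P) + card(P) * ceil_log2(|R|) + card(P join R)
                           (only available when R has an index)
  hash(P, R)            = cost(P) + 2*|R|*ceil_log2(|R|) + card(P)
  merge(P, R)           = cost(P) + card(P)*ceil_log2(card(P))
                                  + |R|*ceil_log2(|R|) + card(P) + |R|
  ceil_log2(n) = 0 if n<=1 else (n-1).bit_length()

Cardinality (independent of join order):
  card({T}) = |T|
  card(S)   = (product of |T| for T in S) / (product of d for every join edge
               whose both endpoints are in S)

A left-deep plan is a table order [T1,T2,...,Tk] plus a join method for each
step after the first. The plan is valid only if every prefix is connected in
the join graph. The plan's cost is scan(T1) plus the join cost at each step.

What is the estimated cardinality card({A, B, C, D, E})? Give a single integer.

72000000

Tables in S: A(300), B(400), C(500), D(150), E(120)
Edges inside S: E-D(d=6), D-C(d=10), C-A(d=10), A-B(d=25)
numerator = 300 * 400 * 500 * 150 * 120 = 1080000000000
denominator = 6 * 10 * 10 * 25 = 15000
card(S) = 1080000000000 / 15000 = 72000000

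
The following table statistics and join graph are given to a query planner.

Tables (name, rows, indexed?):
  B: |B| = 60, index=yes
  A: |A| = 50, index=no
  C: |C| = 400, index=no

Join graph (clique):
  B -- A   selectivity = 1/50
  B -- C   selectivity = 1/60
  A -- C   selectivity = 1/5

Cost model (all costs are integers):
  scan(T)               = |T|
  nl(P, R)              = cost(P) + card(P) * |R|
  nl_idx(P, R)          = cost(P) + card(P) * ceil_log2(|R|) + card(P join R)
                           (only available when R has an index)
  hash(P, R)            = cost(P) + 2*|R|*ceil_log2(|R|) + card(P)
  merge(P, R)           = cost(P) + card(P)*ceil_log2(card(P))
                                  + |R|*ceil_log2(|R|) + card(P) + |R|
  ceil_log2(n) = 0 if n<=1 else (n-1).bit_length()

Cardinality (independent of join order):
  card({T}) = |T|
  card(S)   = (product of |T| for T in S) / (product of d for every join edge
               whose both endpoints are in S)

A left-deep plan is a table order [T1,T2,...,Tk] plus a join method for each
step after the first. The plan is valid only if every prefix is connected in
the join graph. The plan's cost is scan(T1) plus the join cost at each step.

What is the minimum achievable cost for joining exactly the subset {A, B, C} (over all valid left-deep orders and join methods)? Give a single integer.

Selinger DP over subsets of {A,B,C}:
  {B}: scan cost=60, card=60
  {A}: scan cost=50, card=50
  {C}: scan cost=400, card=400
  {AB}: card=60; try (B,nl_idx)→410, (A,hash)→720, (B,hash)→820, (B,merge)→820, (A,merge)→830, (B,nl)→3050 …(+1); best=410 via (B,nl_idx)
  {BC}: card=400; try (B,hash)→1520, (B,nl_idx)→3200, (C,merge)→4480, (B,merge)→4820, (C,hash)→7320, (C,nl)→24060 …(+1); best=1520 via (B,hash)
  {AC}: card=4000; try (A,hash)→1400, (C,merge)→4400, (A,merge)→4750, (C,hash)→7300, (C,nl)→20050, (A,nl)→20400; best=1400 via (A,hash)
  {ABC}: card=80; try (A,hash)→2520, (C,merge)→4830, (A,merge)→5870, (B,hash)→6120, (C,hash)→7670, (A,nl)→21520 …(+4); best=2520 via (A,hash)

2520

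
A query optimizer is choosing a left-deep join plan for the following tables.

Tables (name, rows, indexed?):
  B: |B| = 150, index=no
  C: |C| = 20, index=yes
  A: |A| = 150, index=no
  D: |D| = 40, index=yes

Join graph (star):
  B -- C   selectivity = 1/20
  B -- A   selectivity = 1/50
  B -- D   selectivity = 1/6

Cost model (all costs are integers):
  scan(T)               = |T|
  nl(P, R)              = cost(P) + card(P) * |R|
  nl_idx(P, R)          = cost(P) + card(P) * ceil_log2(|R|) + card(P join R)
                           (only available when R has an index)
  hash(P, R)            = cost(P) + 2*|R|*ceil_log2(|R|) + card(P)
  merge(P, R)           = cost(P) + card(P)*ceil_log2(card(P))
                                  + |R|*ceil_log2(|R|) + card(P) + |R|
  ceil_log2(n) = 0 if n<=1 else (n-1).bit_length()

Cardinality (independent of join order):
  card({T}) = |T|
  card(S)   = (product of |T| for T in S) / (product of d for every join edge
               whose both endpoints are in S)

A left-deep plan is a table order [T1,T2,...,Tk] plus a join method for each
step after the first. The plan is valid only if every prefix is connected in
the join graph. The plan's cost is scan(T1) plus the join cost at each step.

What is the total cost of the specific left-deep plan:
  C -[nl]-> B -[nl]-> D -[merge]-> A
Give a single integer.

step 1: scan C: cost=20, card=20
step 2: join B via nl
    card(P join B) = 20*150/(20) = 150
    cost = 20 + 20*150 = 3020
step 3: join D via nl
    card(P join D) = 150*40/(6) = 1000
    cost = 3020 + 150*40 = 9020
step 4: join A via merge
    card(P join A) = 1000*150/(50) = 3000
    cost = 9020 + 1000*10 + 150*8 + 1000 + 150 = 21370

21370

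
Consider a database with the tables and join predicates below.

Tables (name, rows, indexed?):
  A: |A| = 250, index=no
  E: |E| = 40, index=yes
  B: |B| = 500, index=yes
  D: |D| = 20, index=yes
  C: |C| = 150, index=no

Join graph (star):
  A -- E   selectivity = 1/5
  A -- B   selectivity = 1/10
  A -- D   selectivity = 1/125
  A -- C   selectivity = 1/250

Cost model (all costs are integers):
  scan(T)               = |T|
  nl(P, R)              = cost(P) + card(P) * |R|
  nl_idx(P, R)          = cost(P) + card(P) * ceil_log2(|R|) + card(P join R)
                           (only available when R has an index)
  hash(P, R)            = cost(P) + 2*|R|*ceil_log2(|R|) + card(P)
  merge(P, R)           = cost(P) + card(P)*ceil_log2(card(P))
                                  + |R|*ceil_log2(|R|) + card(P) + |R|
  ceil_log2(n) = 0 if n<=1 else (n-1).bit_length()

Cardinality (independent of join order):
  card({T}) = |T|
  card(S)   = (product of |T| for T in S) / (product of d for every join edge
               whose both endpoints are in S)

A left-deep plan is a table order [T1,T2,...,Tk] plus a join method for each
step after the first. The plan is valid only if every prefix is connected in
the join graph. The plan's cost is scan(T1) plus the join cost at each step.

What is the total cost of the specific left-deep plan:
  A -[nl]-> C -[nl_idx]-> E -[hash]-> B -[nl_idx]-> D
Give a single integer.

359650

step 1: scan A: cost=250, card=250
step 2: join C via nl
    card(P join C) = 250*150/(250) = 150
    cost = 250 + 250*150 = 37750
step 3: join E via nl_idx
    card(P join E) = 150*40/(5) = 1200
    cost = 37750 + 150*6 + 1200 = 39850
step 4: join B via hash
    card(P join B) = 1200*500/(10) = 60000
    cost = 39850 + 2*500*9 + 1200 = 50050
step 5: join D via nl_idx
    card(P join D) = 60000*20/(125) = 9600
    cost = 50050 + 60000*5 + 9600 = 359650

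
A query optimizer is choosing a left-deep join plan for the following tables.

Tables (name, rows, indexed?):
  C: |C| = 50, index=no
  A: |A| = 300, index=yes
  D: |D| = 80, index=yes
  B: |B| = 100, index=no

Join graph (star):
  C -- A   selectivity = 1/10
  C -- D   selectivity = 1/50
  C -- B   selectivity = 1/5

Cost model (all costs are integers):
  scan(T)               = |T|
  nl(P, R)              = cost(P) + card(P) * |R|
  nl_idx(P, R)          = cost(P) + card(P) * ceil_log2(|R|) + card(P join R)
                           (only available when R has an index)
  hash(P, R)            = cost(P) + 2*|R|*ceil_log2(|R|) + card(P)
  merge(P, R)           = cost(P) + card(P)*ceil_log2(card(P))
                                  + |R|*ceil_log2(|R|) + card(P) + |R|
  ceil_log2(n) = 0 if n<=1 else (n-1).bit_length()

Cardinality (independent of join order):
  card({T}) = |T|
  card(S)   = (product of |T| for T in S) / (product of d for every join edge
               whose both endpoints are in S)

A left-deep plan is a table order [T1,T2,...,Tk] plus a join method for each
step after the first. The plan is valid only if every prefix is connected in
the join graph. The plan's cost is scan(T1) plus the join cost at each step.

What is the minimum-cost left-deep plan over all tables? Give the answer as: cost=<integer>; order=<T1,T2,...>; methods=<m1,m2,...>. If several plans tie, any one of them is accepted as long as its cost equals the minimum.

cost=7400; order=C,D,A,B; methods=nl_idx,nl_idx,hash

Selinger DP (subsets sized 1..n):
  {C}: scan cost=50, card=50
  {A}: scan cost=300, card=300
  {D}: scan cost=80, card=80
  {B}: scan cost=100, card=100
  {AC}: card=1500; try (C,hash)→1200, (A,nl_idx)→2000, (A,merge)→3400, (C,merge)→3650, (A,hash)→5500, (A,nl)→15050 …(+1); best=1200 via (C,hash)
  {CD}: card=80; try (D,nl_idx)→480, (C,hash)→760, (D,merge)→1040, (C,merge)→1070, (D,hash)→1220, (D,nl)→4050 …(+1); best=480 via (D,nl_idx)
  {BC}: card=1000; try (C,hash)→800, (B,merge)→1200, (C,merge)→1250, (B,hash)→1500, (B,nl)→5050, (C,nl)→5100; best=800 via (C,hash)
  {ACD}: card=2400; try (A,nl_idx)→3600, (D,hash)→3820, (A,merge)→4120, (A,hash)→5960, (D,nl_idx)→14100, (D,merge)→19840 …(+2); best=3600 via (A,nl_idx)
  {ABC}: card=30000; try (B,hash)→4100, (A,hash)→7200, (A,merge)→14800, (B,merge)→20000, (A,nl_idx)→39800, (B,nl)→151200 …(+1); best=4100 via (B,hash)
  {BCD}: card=1600; try (B,merge)→1920, (B,hash)→1960, (D,hash)→2920, (B,nl)→8480, (D,nl_idx)→9400, (D,merge)→12440 …(+1); best=1920 via (B,merge)
  {ABCD}: card=48000; try (B,hash)→7400, (A,hash)→8920, (A,merge)→24120, (D,hash)→35220, (B,merge)→35600, (A,nl_idx)→64320 …(+5); best=7400 via (B,hash)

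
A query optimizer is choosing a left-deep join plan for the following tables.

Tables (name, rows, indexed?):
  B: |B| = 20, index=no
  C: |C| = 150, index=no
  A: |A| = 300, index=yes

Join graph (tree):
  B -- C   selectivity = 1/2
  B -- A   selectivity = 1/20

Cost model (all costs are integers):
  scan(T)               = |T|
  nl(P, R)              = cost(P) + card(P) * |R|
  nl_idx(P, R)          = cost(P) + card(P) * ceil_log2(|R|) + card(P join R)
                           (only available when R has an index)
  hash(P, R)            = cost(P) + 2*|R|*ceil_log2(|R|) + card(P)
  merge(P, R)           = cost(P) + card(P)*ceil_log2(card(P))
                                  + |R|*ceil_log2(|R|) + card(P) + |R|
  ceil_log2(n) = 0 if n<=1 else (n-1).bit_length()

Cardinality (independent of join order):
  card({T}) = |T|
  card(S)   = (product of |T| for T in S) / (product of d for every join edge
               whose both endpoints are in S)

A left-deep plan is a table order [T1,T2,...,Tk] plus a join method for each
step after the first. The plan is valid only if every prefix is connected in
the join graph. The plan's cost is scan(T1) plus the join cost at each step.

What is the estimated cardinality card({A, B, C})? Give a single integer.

22500

Tables in S: A(300), B(20), C(150)
Edges inside S: B-C(d=2), B-A(d=20)
numerator = 300 * 20 * 150 = 900000
denominator = 2 * 20 = 40
card(S) = 900000 / 40 = 22500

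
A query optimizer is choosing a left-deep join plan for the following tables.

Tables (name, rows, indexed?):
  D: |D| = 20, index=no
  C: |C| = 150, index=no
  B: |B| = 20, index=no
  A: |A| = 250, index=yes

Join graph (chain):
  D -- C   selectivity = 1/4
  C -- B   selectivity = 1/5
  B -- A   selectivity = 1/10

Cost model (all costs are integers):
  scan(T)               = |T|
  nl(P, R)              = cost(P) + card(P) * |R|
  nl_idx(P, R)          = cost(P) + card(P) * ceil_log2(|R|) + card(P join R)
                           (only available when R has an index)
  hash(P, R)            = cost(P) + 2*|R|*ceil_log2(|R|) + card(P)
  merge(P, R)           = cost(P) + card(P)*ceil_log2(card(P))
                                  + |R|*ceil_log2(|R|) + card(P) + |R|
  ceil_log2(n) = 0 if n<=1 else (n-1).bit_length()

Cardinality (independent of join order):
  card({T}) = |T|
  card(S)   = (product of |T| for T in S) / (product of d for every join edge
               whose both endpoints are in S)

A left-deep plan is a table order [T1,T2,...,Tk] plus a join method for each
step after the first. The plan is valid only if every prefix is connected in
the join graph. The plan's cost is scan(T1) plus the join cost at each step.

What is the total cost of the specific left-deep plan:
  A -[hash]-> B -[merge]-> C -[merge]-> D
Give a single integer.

step 1: scan A: cost=250, card=250
step 2: join B via hash
    card(P join B) = 250*20/(10) = 500
    cost = 250 + 2*20*5 + 250 = 700
step 3: join C via merge
    card(P join C) = 500*150/(5) = 15000
    cost = 700 + 500*9 + 150*8 + 500 + 150 = 7050
step 4: join D via merge
    card(P join D) = 15000*20/(4) = 75000
    cost = 7050 + 15000*14 + 20*5 + 15000 + 20 = 232170

232170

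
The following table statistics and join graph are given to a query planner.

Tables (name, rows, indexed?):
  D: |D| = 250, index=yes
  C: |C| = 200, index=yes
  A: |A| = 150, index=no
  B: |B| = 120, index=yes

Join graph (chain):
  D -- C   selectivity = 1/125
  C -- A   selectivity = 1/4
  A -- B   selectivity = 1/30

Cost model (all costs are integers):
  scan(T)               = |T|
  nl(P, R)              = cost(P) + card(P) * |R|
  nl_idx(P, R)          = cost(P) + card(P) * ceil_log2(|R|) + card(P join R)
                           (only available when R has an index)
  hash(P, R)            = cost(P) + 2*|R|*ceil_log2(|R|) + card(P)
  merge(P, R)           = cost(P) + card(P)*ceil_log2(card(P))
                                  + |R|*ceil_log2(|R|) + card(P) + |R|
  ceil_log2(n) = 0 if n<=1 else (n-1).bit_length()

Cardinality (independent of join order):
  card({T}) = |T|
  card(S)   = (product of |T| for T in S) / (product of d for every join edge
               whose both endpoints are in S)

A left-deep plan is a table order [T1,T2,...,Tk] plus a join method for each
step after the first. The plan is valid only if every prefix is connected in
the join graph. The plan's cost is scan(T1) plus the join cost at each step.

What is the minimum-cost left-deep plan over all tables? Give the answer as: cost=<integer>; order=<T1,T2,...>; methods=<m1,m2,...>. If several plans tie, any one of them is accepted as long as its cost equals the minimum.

Selinger DP (subsets sized 1..n):
  {D}: scan cost=250, card=250
  {C}: scan cost=200, card=200
  {A}: scan cost=150, card=150
  {B}: scan cost=120, card=120
  {CD}: card=400; try (D,nl_idx)→2200, (C,nl_idx)→2650, (C,hash)→3700, (D,merge)→4250, (C,merge)→4300, (D,hash)→4400 …(+2); best=2200 via (D,nl_idx)
  {AC}: card=7500; try (A,hash)→2800, (C,merge)→3300, (A,merge)→3350, (C,hash)→3500, (C,nl_idx)→8850, (C,nl)→30150 …(+1); best=2800 via (A,hash)
  {AB}: card=600; try (B,nl_idx)→1800, (B,hash)→1980, (A,merge)→2430, (B,merge)→2460, (A,hash)→2640, (A,nl)→18120 …(+1); best=1800 via (B,nl_idx)
  {ACD}: card=15000; try (A,hash)→5000, (A,merge)→7550, (D,hash)→14300, (A,nl)→62200, (D,nl_idx)→77800, (D,merge)→110050 …(+1); best=5000 via (A,hash)
  {ABC}: card=30000; try (C,hash)→5600, (C,merge)→10200, (B,hash)→11980, (C,nl_idx)→36600, (B,nl_idx)→85300, (B,merge)→108760 …(+2); best=5600 via (C,hash)
  {ABCD}: card=60000; try (B,hash)→21680, (D,hash)→39600, (B,nl_idx)→170000, (B,merge)→230960, (D,nl_idx)→305600, (D,merge)→487850 …(+2); best=21680 via (B,hash)

cost=21680; order=C,D,A,B; methods=nl_idx,hash,hash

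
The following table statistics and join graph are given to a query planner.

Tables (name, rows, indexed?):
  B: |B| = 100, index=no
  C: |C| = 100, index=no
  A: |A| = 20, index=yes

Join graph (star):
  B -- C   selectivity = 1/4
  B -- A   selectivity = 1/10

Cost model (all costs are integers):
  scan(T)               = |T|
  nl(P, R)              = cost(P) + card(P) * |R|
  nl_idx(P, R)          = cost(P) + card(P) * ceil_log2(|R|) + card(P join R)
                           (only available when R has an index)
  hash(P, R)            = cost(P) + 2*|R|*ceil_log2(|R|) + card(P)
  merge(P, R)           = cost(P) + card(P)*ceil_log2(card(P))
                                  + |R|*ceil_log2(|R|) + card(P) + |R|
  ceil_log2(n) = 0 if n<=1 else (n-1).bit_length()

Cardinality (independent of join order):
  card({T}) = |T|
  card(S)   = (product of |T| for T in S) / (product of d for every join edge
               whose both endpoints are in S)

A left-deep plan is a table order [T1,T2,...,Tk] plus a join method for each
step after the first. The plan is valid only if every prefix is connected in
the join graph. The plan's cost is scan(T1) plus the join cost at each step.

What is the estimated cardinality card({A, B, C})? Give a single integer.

5000

Tables in S: A(20), B(100), C(100)
Edges inside S: B-C(d=4), B-A(d=10)
numerator = 20 * 100 * 100 = 200000
denominator = 4 * 10 = 40
card(S) = 200000 / 40 = 5000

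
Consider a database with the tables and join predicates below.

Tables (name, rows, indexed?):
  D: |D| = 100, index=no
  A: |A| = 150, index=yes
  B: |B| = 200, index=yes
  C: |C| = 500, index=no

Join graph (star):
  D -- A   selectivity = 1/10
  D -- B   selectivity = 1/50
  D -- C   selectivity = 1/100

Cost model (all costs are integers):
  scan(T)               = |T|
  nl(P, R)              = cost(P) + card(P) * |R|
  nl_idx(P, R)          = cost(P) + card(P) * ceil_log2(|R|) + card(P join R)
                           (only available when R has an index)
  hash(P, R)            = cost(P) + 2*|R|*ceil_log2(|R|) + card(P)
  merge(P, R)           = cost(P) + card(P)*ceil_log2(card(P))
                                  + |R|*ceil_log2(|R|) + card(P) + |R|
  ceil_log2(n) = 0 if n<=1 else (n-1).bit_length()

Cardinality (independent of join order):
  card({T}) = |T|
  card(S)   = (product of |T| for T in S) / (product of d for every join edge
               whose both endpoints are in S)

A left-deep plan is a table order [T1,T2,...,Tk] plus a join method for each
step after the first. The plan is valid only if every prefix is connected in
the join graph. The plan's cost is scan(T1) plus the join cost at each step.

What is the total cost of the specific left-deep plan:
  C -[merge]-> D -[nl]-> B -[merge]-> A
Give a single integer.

step 1: scan C: cost=500, card=500
step 2: join D via merge
    card(P join D) = 500*100/(100) = 500
    cost = 500 + 500*9 + 100*7 + 500 + 100 = 6300
step 3: join B via nl
    card(P join B) = 500*200/(50) = 2000
    cost = 6300 + 500*200 = 106300
step 4: join A via merge
    card(P join A) = 2000*150/(10) = 30000
    cost = 106300 + 2000*11 + 150*8 + 2000 + 150 = 131650

131650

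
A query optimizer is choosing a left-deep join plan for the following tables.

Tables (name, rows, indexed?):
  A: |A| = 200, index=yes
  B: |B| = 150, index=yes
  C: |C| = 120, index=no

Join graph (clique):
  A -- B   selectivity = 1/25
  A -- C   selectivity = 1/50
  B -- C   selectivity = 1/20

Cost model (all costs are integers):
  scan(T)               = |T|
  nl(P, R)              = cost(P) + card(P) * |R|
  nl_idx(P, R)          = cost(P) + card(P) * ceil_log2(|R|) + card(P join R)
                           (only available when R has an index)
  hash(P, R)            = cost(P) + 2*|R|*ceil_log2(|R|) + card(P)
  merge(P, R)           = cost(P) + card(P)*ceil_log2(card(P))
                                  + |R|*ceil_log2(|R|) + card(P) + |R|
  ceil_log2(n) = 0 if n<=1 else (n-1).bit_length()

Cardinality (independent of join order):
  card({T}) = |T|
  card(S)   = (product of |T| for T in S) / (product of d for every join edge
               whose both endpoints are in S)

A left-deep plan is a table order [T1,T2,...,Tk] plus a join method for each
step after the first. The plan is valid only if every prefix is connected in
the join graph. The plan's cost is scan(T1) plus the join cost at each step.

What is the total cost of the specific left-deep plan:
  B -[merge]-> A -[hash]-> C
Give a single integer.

step 1: scan B: cost=150, card=150
step 2: join A via merge
    card(P join A) = 150*200/(25) = 1200
    cost = 150 + 150*8 + 200*8 + 150 + 200 = 3300
step 3: join C via hash
    card(P join C) = 1200*120/(50*20) = 144
    cost = 3300 + 2*120*7 + 1200 = 6180

6180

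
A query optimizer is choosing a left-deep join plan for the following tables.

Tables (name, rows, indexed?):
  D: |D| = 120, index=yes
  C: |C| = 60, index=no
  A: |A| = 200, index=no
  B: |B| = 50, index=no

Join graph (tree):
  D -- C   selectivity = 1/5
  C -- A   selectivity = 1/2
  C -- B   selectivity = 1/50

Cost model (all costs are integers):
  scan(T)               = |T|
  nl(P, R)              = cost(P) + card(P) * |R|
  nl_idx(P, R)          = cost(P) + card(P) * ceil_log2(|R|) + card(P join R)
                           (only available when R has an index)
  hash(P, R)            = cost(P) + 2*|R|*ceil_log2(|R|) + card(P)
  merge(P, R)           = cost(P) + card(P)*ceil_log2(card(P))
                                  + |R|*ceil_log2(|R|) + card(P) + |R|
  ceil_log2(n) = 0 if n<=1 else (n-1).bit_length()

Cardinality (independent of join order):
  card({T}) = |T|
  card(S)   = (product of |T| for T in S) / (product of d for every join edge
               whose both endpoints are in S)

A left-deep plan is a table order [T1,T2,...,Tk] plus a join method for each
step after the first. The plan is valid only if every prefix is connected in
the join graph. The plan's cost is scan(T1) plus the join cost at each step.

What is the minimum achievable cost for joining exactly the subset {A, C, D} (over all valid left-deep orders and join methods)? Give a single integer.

5600

Selinger DP over subsets of {A,C,D}:
  {D}: scan cost=120, card=120
  {C}: scan cost=60, card=60
  {A}: scan cost=200, card=200
  {CD}: card=1440; try (C,hash)→960, (D,merge)→1440, (C,merge)→1500, (D,hash)→1800, (D,nl_idx)→1920, (D,nl)→7260 …(+1); best=960 via (C,hash)
  {AC}: card=6000; try (C,hash)→1120, (A,merge)→2280, (C,merge)→2420, (A,hash)→3320, (A,nl)→12060, (C,nl)→12200; best=1120 via (C,hash)
  {ACD}: card=144000; try (A,hash)→5600, (D,hash)→8800, (A,merge)→20040, (D,merge)→86080, (D,nl_idx)→187120, (A,nl)→288960 …(+1); best=5600 via (A,hash)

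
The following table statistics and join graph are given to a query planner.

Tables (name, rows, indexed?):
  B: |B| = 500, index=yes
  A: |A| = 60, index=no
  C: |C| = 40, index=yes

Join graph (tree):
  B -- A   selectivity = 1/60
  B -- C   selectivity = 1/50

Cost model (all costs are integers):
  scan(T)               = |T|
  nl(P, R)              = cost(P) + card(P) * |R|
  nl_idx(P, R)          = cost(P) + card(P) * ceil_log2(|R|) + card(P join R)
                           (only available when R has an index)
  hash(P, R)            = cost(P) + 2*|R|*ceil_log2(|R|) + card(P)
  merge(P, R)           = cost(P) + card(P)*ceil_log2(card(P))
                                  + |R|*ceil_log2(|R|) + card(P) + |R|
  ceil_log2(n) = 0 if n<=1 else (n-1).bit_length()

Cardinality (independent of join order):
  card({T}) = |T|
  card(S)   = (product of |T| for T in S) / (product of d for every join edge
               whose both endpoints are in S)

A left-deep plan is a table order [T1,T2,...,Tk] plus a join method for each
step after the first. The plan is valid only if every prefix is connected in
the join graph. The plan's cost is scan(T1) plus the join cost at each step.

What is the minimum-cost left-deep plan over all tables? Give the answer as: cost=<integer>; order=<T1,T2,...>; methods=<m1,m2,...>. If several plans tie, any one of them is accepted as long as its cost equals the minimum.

Selinger DP (subsets sized 1..n):
  {B}: scan cost=500, card=500
  {A}: scan cost=60, card=60
  {C}: scan cost=40, card=40
  {AB}: card=500; try (B,nl_idx)→1100, (A,hash)→1720, (B,merge)→5480, (A,merge)→5920, (B,hash)→9120, (B,nl)→30060 …(+1); best=1100 via (B,nl_idx)
  {BC}: card=400; try (B,nl_idx)→800, (C,hash)→1480, (C,nl_idx)→3900, (B,merge)→5320, (C,merge)→5780, (B,hash)→9080 …(+2); best=800 via (B,nl_idx)
  {ABC}: card=400; try (A,hash)→1920, (C,hash)→2080, (C,nl_idx)→4500, (A,merge)→5220, (C,merge)→6380, (C,nl)→21100 …(+1); best=1920 via (A,hash)

cost=1920; order=C,B,A; methods=nl_idx,hash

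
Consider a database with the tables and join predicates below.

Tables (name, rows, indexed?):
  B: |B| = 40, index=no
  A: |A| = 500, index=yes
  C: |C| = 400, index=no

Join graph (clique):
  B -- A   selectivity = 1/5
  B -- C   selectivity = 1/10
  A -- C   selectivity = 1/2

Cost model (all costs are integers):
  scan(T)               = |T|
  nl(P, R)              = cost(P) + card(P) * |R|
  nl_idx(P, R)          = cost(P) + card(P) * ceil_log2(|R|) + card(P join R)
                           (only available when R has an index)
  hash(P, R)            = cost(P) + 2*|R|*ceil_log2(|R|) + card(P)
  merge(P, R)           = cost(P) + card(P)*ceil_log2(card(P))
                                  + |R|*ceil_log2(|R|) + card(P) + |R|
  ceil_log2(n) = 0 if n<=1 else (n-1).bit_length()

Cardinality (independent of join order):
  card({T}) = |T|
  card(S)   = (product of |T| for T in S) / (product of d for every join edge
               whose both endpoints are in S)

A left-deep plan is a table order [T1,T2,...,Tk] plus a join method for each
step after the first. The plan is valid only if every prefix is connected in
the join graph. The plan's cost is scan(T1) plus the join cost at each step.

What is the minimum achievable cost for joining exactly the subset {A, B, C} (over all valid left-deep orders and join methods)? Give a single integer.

Selinger DP over subsets of {A,B,C}:
  {B}: scan cost=40, card=40
  {A}: scan cost=500, card=500
  {C}: scan cost=400, card=400
  {AB}: card=4000; try (B,hash)→1480, (A,nl_idx)→4400, (A,merge)→5320, (B,merge)→5780, (A,hash)→9080, (A,nl)→20040 …(+1); best=1480 via (B,hash)
  {BC}: card=1600; try (B,hash)→1280, (C,merge)→4320, (B,merge)→4680, (C,hash)→7280, (C,nl)→16040, (B,nl)→16400; best=1280 via (B,hash)
  {AC}: card=100000; try (C,hash)→8200, (A,merge)→9400, (C,merge)→9500, (A,hash)→9800, (A,nl_idx)→104000, (A,nl)→200400 …(+1); best=8200 via (C,hash)
  {ABC}: card=80000; try (A,hash)→11880, (C,hash)→12680, (A,merge)→25480, (C,merge)→57480, (A,nl_idx)→95680, (B,hash)→108680 …(+4); best=11880 via (A,hash)

11880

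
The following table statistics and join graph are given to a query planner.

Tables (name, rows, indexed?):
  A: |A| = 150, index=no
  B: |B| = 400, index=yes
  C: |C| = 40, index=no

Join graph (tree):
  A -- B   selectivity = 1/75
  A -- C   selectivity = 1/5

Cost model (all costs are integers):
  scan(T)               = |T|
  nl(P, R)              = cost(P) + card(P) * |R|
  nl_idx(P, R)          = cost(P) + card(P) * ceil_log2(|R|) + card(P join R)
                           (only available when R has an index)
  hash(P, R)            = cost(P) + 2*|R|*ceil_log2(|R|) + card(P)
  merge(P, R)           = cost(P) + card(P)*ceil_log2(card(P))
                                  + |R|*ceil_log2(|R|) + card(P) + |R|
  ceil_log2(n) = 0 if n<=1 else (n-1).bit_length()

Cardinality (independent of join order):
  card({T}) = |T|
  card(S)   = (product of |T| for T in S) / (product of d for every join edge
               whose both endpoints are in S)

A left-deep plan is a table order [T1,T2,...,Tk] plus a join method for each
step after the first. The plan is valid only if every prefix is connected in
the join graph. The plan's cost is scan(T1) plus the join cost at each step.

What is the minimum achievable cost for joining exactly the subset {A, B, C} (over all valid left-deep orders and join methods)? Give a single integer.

Selinger DP over subsets of {A,B,C}:
  {A}: scan cost=150, card=150
  {B}: scan cost=400, card=400
  {C}: scan cost=40, card=40
  {AB}: card=800; try (B,nl_idx)→2300, (A,hash)→3200, (B,merge)→5500, (A,merge)→5750, (B,hash)→7500, (B,nl)→60150 …(+1); best=2300 via (B,nl_idx)
  {AC}: card=1200; try (C,hash)→780, (A,merge)→1670, (C,merge)→1780, (A,hash)→2480, (A,nl)→6040, (C,nl)→6150; best=780 via (C,hash)
  {ABC}: card=6400; try (C,hash)→3580, (B,hash)→9180, (C,merge)→11380, (B,nl_idx)→17980, (B,merge)→19180, (C,nl)→34300 …(+1); best=3580 via (C,hash)

3580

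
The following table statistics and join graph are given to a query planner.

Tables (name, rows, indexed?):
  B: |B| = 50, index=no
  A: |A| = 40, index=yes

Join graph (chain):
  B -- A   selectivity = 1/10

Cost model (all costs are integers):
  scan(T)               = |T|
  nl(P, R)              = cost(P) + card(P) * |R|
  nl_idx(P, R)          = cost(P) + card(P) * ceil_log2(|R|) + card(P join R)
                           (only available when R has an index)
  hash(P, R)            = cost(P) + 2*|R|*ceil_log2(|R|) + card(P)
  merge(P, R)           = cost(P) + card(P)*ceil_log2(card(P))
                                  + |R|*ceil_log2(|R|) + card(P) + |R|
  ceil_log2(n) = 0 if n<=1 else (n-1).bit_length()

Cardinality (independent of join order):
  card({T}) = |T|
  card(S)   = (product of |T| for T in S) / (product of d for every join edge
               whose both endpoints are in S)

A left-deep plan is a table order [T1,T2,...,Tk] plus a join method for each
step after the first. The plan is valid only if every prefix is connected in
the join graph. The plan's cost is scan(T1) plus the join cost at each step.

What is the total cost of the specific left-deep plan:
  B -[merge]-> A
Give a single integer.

680

step 1: scan B: cost=50, card=50
step 2: join A via merge
    card(P join A) = 50*40/(10) = 200
    cost = 50 + 50*6 + 40*6 + 50 + 40 = 680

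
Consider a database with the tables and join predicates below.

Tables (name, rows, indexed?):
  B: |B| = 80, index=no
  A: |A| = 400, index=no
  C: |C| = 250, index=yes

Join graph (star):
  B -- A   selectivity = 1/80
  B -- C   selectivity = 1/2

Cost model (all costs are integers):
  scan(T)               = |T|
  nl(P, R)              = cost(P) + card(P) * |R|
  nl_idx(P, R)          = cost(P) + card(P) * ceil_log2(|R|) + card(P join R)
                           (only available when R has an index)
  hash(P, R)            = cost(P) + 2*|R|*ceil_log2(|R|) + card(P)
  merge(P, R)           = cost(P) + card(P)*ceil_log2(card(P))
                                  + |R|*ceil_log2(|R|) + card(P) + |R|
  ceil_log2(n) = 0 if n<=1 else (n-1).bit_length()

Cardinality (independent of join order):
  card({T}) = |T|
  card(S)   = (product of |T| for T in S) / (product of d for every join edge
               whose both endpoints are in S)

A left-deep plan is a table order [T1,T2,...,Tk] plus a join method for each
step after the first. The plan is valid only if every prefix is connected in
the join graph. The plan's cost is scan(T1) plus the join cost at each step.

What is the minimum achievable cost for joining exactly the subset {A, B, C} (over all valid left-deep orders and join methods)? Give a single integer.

6320

Selinger DP over subsets of {A,B,C}:
  {B}: scan cost=80, card=80
  {A}: scan cost=400, card=400
  {C}: scan cost=250, card=250
  {AB}: card=400; try (B,hash)→1920, (A,merge)→4720, (B,merge)→5040, (A,hash)→7360, (A,nl)→32080, (B,nl)→32400; best=1920 via (B,hash)
  {BC}: card=10000; try (B,hash)→1620, (C,merge)→2970, (B,merge)→3140, (C,hash)→4160, (C,nl_idx)→10720, (C,nl)→20080 …(+1); best=1620 via (B,hash)
  {ABC}: card=50000; try (C,hash)→6320, (C,merge)→8170, (A,hash)→18820, (C,nl_idx)→55120, (C,nl)→101920, (A,merge)→155620 …(+1); best=6320 via (C,hash)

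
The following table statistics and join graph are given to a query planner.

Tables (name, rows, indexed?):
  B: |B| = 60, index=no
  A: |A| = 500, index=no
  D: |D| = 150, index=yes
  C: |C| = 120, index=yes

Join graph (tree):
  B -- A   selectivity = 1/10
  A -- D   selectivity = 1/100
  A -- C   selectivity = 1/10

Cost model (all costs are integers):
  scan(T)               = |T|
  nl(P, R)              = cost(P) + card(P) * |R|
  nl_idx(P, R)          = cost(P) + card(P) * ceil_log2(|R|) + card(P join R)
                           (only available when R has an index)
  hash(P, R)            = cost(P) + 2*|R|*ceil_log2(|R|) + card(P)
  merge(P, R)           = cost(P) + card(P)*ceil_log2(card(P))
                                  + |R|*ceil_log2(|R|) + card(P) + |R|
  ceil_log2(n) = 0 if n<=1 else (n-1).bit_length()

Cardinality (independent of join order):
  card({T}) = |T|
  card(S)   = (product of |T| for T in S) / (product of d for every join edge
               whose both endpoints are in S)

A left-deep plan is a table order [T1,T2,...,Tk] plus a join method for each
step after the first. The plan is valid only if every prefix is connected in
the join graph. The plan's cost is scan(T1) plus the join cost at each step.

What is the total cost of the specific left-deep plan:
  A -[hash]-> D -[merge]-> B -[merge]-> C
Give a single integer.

step 1: scan A: cost=500, card=500
step 2: join D via hash
    card(P join D) = 500*150/(100) = 750
    cost = 500 + 2*150*8 + 500 = 3400
step 3: join B via merge
    card(P join B) = 750*60/(10) = 4500
    cost = 3400 + 750*10 + 60*6 + 750 + 60 = 12070
step 4: join C via merge
    card(P join C) = 4500*120/(10) = 54000
    cost = 12070 + 4500*13 + 120*7 + 4500 + 120 = 76030

76030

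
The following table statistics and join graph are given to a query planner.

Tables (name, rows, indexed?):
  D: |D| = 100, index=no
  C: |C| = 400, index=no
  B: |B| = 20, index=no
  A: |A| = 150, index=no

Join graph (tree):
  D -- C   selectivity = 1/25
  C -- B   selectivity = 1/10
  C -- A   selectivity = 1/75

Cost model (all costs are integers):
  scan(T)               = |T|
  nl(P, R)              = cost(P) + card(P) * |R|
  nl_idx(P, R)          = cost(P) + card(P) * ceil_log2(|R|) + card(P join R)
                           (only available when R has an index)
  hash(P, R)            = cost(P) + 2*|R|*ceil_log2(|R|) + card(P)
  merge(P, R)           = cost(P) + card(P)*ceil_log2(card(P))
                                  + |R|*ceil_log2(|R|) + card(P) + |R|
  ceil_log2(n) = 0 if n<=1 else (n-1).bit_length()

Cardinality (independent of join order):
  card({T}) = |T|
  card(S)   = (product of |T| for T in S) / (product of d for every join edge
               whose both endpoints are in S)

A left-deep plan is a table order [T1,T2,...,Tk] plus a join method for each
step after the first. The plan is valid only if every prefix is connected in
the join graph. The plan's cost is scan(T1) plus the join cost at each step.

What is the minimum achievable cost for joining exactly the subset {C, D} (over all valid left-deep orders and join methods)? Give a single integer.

2200

Selinger DP over subsets of {C,D}:
  {D}: scan cost=100, card=100
  {C}: scan cost=400, card=400
  {CD}: card=1600; try (D,hash)→2200, (C,merge)→4900, (D,merge)→5200, (C,hash)→7400, (C,nl)→40100, (D,nl)→40400; best=2200 via (D,hash)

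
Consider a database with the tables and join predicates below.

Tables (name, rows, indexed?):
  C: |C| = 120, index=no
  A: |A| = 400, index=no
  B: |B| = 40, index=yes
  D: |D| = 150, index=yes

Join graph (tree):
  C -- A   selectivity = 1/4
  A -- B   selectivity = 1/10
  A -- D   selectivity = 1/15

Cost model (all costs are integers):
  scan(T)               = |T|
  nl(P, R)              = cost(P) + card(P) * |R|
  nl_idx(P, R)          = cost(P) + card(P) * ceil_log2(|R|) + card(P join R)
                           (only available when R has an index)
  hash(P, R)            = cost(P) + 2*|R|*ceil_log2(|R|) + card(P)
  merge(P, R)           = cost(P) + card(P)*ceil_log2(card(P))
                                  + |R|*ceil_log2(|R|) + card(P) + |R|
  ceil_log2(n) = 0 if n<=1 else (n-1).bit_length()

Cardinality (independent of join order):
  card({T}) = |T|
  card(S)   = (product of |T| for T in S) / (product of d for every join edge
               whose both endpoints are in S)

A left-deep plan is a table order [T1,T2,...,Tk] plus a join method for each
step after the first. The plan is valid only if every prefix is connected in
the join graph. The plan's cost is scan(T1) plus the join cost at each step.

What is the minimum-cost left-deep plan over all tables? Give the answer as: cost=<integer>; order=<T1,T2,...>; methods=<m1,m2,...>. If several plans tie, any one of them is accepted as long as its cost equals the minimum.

Selinger DP (subsets sized 1..n):
  {C}: scan cost=120, card=120
  {A}: scan cost=400, card=400
  {B}: scan cost=40, card=40
  {D}: scan cost=150, card=150
  {AC}: card=12000; try (C,hash)→2480, (A,merge)→5080, (C,merge)→5360, (A,hash)→7440, (A,nl)→48120, (C,nl)→48400; best=2480 via (C,hash)
  {AB}: card=1600; try (B,hash)→1280, (A,merge)→4320, (B,nl_idx)→4400, (B,merge)→4680, (A,hash)→7280, (A,nl)→16040 …(+1); best=1280 via (B,hash)
  {AD}: card=4000; try (D,hash)→3200, (A,merge)→5500, (D,merge)→5750, (A,hash)→7500, (D,nl_idx)→7600, (A,nl)→60150 …(+1); best=3200 via (D,hash)
  {ABC}: card=48000; try (C,hash)→4560, (B,hash)→14960, (C,merge)→21440, (B,nl_idx)→122480, (B,merge)→182760, (C,nl)→193280 …(+1); best=4560 via (C,hash)
  {ACD}: card=120000; try (C,hash)→8880, (D,hash)→16880, (C,merge)→56160, (D,merge)→183830, (D,nl_idx)→218480, (C,nl)→483200 …(+1); best=8880 via (C,hash)
  {ABD}: card=16000; try (D,hash)→5280, (B,hash)→7680, (D,merge)→21830, (D,nl_idx)→30080, (B,nl_idx)→43200, (B,merge)→55480 …(+2); best=5280 via (D,hash)
  {ABCD}: card=480000; try (C,hash)→22960, (D,hash)→54960, (B,hash)→129360, (C,merge)→246240, (D,merge)→821910, (D,nl_idx)→868560 …(+5); best=22960 via (C,hash)

cost=22960; order=A,B,D,C; methods=hash,hash,hash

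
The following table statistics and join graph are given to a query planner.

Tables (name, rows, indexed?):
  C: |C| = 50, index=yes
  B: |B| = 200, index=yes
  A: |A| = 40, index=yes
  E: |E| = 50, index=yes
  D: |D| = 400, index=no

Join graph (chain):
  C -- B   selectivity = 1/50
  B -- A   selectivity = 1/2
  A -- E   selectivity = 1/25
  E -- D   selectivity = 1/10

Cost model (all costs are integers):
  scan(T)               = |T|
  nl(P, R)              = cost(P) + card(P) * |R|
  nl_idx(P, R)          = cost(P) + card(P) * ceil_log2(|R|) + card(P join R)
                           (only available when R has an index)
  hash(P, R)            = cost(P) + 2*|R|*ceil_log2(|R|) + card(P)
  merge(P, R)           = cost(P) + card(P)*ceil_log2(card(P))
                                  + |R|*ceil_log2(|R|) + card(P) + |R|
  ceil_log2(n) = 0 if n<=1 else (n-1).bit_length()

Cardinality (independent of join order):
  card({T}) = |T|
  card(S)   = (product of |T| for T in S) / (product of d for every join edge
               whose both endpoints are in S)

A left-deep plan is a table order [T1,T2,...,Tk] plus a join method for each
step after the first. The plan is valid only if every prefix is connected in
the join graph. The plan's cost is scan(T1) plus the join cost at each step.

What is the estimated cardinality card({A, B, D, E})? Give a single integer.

Tables in S: A(40), B(200), D(400), E(50)
Edges inside S: B-A(d=2), A-E(d=25), E-D(d=10)
numerator = 40 * 200 * 400 * 50 = 160000000
denominator = 2 * 25 * 10 = 500
card(S) = 160000000 / 500 = 320000

320000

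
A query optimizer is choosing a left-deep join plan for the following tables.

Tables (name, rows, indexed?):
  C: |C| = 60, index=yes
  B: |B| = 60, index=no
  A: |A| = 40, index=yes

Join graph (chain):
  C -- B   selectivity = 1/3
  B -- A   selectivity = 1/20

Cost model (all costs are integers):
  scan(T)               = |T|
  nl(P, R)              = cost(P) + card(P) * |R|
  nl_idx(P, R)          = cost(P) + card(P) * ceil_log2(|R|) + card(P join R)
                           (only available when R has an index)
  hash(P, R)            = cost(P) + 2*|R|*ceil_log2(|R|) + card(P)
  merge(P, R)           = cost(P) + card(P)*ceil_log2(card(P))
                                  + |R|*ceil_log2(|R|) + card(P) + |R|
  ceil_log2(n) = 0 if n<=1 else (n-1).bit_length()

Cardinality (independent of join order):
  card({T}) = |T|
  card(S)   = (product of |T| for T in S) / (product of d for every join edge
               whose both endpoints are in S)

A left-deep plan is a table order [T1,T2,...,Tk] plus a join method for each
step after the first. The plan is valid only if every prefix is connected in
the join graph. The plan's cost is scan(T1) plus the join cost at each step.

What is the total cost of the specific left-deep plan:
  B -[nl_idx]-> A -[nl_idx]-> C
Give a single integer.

step 1: scan B: cost=60, card=60
step 2: join A via nl_idx
    card(P join A) = 60*40/(20) = 120
    cost = 60 + 60*6 + 120 = 540
step 3: join C via nl_idx
    card(P join C) = 120*60/(3) = 2400
    cost = 540 + 120*6 + 2400 = 3660

3660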